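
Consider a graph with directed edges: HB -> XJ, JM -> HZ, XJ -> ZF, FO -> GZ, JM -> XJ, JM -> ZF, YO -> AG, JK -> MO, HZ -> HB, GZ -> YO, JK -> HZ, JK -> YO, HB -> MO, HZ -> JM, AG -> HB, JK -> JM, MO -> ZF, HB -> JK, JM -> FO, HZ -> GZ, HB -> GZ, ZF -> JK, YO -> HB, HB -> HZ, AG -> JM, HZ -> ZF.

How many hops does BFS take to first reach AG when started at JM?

4

Level 0: JM
Level 1: FO, HZ, XJ, ZF
Level 2: GZ, HB, JK
Level 3: MO, YO
Level 4: AG
AG first appears at level 4.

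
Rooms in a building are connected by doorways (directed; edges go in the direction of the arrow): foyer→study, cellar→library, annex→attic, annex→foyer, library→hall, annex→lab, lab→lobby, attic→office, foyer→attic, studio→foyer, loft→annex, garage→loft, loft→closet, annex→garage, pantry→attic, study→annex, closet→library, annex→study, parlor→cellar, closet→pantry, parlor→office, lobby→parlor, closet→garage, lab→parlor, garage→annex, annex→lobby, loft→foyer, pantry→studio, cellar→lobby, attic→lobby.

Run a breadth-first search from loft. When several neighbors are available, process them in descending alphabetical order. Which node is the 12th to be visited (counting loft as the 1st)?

office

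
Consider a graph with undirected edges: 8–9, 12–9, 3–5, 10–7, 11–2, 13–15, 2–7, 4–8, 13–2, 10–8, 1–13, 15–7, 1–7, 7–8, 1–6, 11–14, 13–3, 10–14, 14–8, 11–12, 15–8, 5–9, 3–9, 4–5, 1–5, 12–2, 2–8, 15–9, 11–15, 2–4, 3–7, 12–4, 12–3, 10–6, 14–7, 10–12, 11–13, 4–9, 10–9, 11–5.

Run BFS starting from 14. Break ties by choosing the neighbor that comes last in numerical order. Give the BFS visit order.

Visit 14; enqueue 11, 10, 8, 7 → queue [11, 10, 8, 7]
Visit 11; enqueue 15, 13, 12, 5, 2 → queue [10, 8, 7, 15, 13, 12, 5, 2]
Visit 10; enqueue 9, 6 → queue [8, 7, 15, 13, 12, 5, 2, 9, 6]
Visit 8; enqueue 4 → queue [7, 15, 13, 12, 5, 2, 9, 6, 4]
Visit 7; enqueue 3, 1 → queue [15, 13, 12, 5, 2, 9, 6, 4, 3, 1]
Visit 15 → queue [13, 12, 5, 2, 9, 6, 4, 3, 1]
Visit 13 → queue [12, 5, 2, 9, 6, 4, 3, 1]
Visit 12 → queue [5, 2, 9, 6, 4, 3, 1]
Visit 5 → queue [2, 9, 6, 4, 3, 1]
Visit 2 → queue [9, 6, 4, 3, 1]
Visit 9 → queue [6, 4, 3, 1]
Visit 6 → queue [4, 3, 1]
Visit 4 → queue [3, 1]
Visit 3 → queue [1]
Visit 1 → queue []

14, 11, 10, 8, 7, 15, 13, 12, 5, 2, 9, 6, 4, 3, 1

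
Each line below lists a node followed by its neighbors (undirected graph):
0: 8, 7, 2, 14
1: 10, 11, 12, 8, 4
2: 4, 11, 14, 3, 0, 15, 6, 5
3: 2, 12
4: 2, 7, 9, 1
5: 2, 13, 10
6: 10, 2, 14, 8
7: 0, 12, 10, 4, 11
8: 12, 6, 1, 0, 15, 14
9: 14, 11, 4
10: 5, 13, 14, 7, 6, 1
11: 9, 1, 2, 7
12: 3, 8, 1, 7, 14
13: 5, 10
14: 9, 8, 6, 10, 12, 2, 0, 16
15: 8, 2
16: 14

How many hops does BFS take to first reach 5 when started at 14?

Level 0: 14
Level 1: 0, 2, 6, 8, 9, 10, 12, 16
Level 2: 1, 3, 4, 5, 7, 11, 13, 15
5 first appears at level 2.

2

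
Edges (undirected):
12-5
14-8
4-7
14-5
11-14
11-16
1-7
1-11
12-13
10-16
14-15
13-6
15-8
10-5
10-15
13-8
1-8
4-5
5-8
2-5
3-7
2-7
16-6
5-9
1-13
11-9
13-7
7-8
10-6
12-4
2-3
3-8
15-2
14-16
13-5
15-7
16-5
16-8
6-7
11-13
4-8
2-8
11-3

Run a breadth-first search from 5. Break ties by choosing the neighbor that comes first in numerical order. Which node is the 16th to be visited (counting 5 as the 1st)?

6

Visit 5; enqueue 2, 4, 8, 9, 10, 12, 13, 14, 16 → queue [2, 4, 8, 9, 10, 12, 13, 14, 16]
Visit 2; enqueue 3, 7, 15 → queue [4, 8, 9, 10, 12, 13, 14, 16, 3, 7, 15]
Visit 4 → queue [8, 9, 10, 12, 13, 14, 16, 3, 7, 15]
Visit 8; enqueue 1 → queue [9, 10, 12, 13, 14, 16, 3, 7, 15, 1]
Visit 9; enqueue 11 → queue [10, 12, 13, 14, 16, 3, 7, 15, 1, 11]
Visit 10; enqueue 6 → queue [12, 13, 14, 16, 3, 7, 15, 1, 11, 6]
Visit 12 → queue [13, 14, 16, 3, 7, 15, 1, 11, 6]
Visit 13 → queue [14, 16, 3, 7, 15, 1, 11, 6]
Visit 14 → queue [16, 3, 7, 15, 1, 11, 6]
Visit 16 → queue [3, 7, 15, 1, 11, 6]
Visit 3 → queue [7, 15, 1, 11, 6]
Visit 7 → queue [15, 1, 11, 6]
Visit 15 → queue [1, 11, 6]
Visit 1 → queue [11, 6]
Visit 11 → queue [6]
Visit 6 → queue []

Visit order: 5, 2, 4, 8, 9, 10, 12, 13, 14, 16, 3, 7, 15, 1, 11, 6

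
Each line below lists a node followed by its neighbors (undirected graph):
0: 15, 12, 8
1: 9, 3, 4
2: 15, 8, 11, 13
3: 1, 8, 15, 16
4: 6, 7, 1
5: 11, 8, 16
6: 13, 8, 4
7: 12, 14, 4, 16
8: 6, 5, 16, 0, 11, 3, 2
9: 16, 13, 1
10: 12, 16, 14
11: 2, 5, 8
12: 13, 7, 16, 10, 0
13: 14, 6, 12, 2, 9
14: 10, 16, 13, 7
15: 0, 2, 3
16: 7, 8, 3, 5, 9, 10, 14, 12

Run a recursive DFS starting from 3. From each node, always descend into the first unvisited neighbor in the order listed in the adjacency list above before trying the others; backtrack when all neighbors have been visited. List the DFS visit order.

Visit 3
3 → 1
1 → 9
9 → 16
16 → 7
7 → 12
12 → 13
13 → 14
14 → 10
13 → 6
6 → 8
8 → 5
5 → 11
11 → 2
2 → 15
15 → 0
6 → 4

3 → 1 → 9 → 16 → 7 → 12 → 13 → 14 → 10 → 6 → 8 → 5 → 11 → 2 → 15 → 0 → 4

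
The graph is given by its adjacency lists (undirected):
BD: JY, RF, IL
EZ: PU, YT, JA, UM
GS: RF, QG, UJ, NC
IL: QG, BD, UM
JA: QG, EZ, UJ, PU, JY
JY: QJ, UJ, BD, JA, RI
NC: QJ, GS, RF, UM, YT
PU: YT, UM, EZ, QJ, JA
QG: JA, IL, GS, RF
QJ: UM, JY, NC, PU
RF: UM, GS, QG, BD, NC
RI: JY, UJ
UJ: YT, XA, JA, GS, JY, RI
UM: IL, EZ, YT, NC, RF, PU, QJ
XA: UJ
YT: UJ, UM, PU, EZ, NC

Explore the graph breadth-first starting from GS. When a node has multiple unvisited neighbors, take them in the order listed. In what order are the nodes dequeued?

Visit GS; enqueue RF, QG, UJ, NC → queue [RF, QG, UJ, NC]
Visit RF; enqueue UM, BD → queue [QG, UJ, NC, UM, BD]
Visit QG; enqueue JA, IL → queue [UJ, NC, UM, BD, JA, IL]
Visit UJ; enqueue YT, XA, JY, RI → queue [NC, UM, BD, JA, IL, YT, XA, JY, RI]
Visit NC; enqueue QJ → queue [UM, BD, JA, IL, YT, XA, JY, RI, QJ]
Visit UM; enqueue EZ, PU → queue [BD, JA, IL, YT, XA, JY, RI, QJ, EZ, PU]
Visit BD → queue [JA, IL, YT, XA, JY, RI, QJ, EZ, PU]
Visit JA → queue [IL, YT, XA, JY, RI, QJ, EZ, PU]
Visit IL → queue [YT, XA, JY, RI, QJ, EZ, PU]
Visit YT → queue [XA, JY, RI, QJ, EZ, PU]
Visit XA → queue [JY, RI, QJ, EZ, PU]
Visit JY → queue [RI, QJ, EZ, PU]
Visit RI → queue [QJ, EZ, PU]
Visit QJ → queue [EZ, PU]
Visit EZ → queue [PU]
Visit PU → queue []

GS RF QG UJ NC UM BD JA IL YT XA JY RI QJ EZ PU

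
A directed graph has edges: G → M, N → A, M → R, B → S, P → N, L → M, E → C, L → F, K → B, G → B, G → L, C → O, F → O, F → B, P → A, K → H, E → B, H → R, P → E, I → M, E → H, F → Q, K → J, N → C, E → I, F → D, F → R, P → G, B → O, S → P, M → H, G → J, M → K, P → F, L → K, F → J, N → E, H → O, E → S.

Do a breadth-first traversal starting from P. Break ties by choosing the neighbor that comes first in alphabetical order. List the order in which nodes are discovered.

P A E F G N B C H I S D J O Q R L M K

Visit P; enqueue A, E, F, G, N → queue [A, E, F, G, N]
Visit A → queue [E, F, G, N]
Visit E; enqueue B, C, H, I, S → queue [F, G, N, B, C, H, I, S]
Visit F; enqueue D, J, O, Q, R → queue [G, N, B, C, H, I, S, D, J, O, Q, R]
Visit G; enqueue L, M → queue [N, B, C, H, I, S, D, J, O, Q, R, L, M]
Visit N → queue [B, C, H, I, S, D, J, O, Q, R, L, M]
Visit B → queue [C, H, I, S, D, J, O, Q, R, L, M]
Visit C → queue [H, I, S, D, J, O, Q, R, L, M]
Visit H → queue [I, S, D, J, O, Q, R, L, M]
Visit I → queue [S, D, J, O, Q, R, L, M]
Visit S → queue [D, J, O, Q, R, L, M]
Visit D → queue [J, O, Q, R, L, M]
Visit J → queue [O, Q, R, L, M]
Visit O → queue [Q, R, L, M]
Visit Q → queue [R, L, M]
Visit R → queue [L, M]
Visit L; enqueue K → queue [M, K]
Visit M → queue [K]
Visit K → queue []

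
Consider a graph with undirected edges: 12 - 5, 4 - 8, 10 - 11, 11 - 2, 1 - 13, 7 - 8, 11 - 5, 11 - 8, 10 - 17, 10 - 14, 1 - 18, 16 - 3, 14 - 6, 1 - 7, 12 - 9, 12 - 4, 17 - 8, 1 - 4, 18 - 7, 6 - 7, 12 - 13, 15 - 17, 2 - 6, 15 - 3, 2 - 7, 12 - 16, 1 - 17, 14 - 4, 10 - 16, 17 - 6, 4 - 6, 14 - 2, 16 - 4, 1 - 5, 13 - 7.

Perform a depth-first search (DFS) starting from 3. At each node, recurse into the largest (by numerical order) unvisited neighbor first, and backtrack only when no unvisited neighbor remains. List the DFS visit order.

Visit 3
3 → 16
16 → 12
12 → 13
13 → 7
7 → 18
18 → 1
1 → 17
17 → 15
17 → 10
10 → 14
14 → 6
6 → 4
4 → 8
8 → 11
11 → 5
11 → 2
12 → 9

3, 16, 12, 13, 7, 18, 1, 17, 15, 10, 14, 6, 4, 8, 11, 5, 2, 9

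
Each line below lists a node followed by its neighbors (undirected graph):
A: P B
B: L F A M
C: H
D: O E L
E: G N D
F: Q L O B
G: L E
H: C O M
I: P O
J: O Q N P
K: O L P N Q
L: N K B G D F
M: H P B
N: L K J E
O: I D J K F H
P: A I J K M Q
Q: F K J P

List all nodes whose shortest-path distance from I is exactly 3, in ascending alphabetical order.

B, C, E, L, N

Level 0: I
Level 1: O, P
Level 2: A, D, F, H, J, K, M, Q
Level 3: B, C, E, L, N
Level 4: G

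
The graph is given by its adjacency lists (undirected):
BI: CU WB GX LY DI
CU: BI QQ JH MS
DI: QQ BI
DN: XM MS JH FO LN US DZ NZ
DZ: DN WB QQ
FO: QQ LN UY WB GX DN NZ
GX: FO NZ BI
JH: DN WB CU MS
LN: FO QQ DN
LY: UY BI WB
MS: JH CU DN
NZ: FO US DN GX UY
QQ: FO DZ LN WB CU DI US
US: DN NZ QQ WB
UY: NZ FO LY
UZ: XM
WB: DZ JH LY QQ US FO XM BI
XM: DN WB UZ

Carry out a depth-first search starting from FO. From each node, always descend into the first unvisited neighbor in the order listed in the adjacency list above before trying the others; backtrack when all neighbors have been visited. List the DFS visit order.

FO -> QQ -> DZ -> DN -> XM -> WB -> JH -> CU -> BI -> GX -> NZ -> US -> UY -> LY -> DI -> MS -> UZ -> LN

Visit FO
FO → QQ
QQ → DZ
DZ → DN
DN → XM
XM → WB
WB → JH
JH → CU
CU → BI
BI → GX
GX → NZ
NZ → US
NZ → UY
UY → LY
BI → DI
CU → MS
XM → UZ
DN → LN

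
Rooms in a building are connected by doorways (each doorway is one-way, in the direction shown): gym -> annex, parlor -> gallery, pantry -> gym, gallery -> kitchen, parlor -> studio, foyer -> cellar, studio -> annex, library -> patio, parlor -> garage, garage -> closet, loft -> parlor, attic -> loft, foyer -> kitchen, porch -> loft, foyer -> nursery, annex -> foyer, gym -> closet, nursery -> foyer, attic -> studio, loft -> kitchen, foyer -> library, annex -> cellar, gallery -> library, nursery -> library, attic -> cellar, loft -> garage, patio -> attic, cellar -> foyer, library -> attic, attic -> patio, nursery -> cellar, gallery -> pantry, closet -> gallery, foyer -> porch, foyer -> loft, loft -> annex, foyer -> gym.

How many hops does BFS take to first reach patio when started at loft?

4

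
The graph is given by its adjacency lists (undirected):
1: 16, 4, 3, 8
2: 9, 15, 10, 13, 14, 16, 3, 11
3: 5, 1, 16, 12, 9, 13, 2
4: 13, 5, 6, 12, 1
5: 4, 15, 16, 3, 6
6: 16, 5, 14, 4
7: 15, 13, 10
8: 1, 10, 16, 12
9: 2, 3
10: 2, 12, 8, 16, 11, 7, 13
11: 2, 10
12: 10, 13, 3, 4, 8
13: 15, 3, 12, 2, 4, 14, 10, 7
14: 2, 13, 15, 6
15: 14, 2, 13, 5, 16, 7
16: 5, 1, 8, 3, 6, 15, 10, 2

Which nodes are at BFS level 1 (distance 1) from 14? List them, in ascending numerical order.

2, 6, 13, 15

Level 0: 14
Level 1: 2, 6, 13, 15
Level 2: 3, 4, 5, 7, 9, 10, 11, 12, 16
Level 3: 1, 8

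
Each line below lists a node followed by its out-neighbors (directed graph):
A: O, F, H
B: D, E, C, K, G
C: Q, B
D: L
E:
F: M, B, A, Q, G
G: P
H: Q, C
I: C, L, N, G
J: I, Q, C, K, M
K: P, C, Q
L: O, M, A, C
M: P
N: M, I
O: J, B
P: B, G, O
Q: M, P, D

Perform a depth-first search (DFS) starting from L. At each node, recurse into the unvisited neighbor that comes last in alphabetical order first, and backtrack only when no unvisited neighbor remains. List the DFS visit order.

L -> O -> J -> Q -> P -> G -> B -> K -> C -> E -> D -> M -> I -> N -> A -> H -> F

Visit L
L → O
O → J
J → Q
Q → P
P → G
P → B
B → K
K → C
B → E
B → D
Q → M
J → I
I → N
L → A
A → H
A → F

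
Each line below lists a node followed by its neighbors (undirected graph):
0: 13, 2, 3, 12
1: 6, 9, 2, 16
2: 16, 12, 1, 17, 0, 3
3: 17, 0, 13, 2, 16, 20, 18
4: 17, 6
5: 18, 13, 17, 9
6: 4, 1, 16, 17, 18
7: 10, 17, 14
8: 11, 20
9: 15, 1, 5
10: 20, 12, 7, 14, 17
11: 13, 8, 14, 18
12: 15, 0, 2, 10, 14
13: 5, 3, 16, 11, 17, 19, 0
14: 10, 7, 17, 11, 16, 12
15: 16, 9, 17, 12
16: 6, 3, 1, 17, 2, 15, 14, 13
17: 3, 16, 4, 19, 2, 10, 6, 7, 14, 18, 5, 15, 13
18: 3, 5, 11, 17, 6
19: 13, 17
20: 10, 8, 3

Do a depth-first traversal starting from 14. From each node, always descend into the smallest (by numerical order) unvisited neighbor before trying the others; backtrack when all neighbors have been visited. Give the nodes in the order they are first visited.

14, 7, 10, 12, 0, 2, 1, 6, 4, 17, 3, 13, 5, 9, 15, 16, 18, 11, 8, 20, 19

Visit 14
14 → 7
7 → 10
10 → 12
12 → 0
0 → 2
2 → 1
1 → 6
6 → 4
4 → 17
17 → 3
3 → 13
13 → 5
5 → 9
9 → 15
15 → 16
5 → 18
18 → 11
11 → 8
8 → 20
13 → 19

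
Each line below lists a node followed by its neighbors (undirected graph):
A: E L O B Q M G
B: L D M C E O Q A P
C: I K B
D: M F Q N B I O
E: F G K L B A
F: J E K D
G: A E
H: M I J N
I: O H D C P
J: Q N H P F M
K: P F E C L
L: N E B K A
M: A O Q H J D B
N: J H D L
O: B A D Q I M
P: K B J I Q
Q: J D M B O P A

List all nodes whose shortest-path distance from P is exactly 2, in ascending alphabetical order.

Level 0: P
Level 1: B, I, J, K, Q
Level 2: A, C, D, E, F, H, L, M, N, O
Level 3: G

A, C, D, E, F, H, L, M, N, O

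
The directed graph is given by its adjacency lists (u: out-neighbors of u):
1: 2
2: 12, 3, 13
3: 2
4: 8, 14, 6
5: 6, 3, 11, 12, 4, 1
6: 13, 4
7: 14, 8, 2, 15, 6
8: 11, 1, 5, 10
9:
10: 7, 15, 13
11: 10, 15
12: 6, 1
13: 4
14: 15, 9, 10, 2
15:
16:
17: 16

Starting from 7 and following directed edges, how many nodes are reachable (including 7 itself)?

15

BFS from 7 visits: 7, 15, 14, 8, 6, 2, 10, 9, 11, 5, 1, 13, 4, 12, 3
Reachable nodes: 15 of 17 total.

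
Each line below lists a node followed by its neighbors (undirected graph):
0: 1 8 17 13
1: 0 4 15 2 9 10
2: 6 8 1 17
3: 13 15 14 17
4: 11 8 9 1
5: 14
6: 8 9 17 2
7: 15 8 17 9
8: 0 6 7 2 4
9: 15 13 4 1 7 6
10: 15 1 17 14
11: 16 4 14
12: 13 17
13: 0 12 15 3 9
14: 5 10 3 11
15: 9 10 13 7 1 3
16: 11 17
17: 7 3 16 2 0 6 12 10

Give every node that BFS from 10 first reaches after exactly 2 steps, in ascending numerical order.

0, 2, 3, 4, 5, 6, 7, 9, 11, 12, 13, 16

Level 0: 10
Level 1: 1, 14, 15, 17
Level 2: 0, 2, 3, 4, 5, 6, 7, 9, 11, 12, 13, 16
Level 3: 8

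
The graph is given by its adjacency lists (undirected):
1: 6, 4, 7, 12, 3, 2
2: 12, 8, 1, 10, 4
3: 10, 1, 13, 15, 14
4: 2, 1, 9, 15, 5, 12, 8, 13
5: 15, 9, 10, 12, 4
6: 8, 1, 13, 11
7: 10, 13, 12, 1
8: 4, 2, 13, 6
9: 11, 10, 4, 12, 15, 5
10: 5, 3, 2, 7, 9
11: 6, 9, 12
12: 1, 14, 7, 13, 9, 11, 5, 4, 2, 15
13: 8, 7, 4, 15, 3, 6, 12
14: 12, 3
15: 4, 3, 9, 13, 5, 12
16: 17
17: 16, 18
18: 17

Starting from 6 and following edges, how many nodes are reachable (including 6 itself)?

15

BFS from 6 visits: 6, 8, 1, 13, 11, 4, 2, 7, 12, 3, 15, 9, 5, 10, 14
Reachable nodes: 15 of 18 total.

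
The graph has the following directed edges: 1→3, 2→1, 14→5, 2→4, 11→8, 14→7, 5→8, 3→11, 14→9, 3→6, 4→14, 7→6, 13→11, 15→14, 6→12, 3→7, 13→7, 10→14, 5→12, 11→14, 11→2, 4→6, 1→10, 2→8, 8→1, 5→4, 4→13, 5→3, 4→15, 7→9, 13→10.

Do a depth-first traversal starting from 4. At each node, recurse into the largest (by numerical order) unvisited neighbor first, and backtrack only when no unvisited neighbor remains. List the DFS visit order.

4 -> 15 -> 14 -> 9 -> 7 -> 6 -> 12 -> 5 -> 8 -> 1 -> 10 -> 3 -> 11 -> 2 -> 13

Visit 4
4 → 15
15 → 14
14 → 9
14 → 7
7 → 6
6 → 12
14 → 5
5 → 8
8 → 1
1 → 10
1 → 3
3 → 11
11 → 2
4 → 13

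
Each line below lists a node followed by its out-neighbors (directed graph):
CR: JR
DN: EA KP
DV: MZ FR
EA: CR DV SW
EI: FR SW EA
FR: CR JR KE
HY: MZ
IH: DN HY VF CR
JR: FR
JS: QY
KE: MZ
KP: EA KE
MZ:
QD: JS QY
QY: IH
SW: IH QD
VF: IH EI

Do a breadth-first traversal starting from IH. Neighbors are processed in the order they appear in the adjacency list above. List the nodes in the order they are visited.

Visit IH; enqueue DN, HY, VF, CR → queue [DN, HY, VF, CR]
Visit DN; enqueue EA, KP → queue [HY, VF, CR, EA, KP]
Visit HY; enqueue MZ → queue [VF, CR, EA, KP, MZ]
Visit VF; enqueue EI → queue [CR, EA, KP, MZ, EI]
Visit CR; enqueue JR → queue [EA, KP, MZ, EI, JR]
Visit EA; enqueue DV, SW → queue [KP, MZ, EI, JR, DV, SW]
Visit KP; enqueue KE → queue [MZ, EI, JR, DV, SW, KE]
Visit MZ → queue [EI, JR, DV, SW, KE]
Visit EI; enqueue FR → queue [JR, DV, SW, KE, FR]
Visit JR → queue [DV, SW, KE, FR]
Visit DV → queue [SW, KE, FR]
Visit SW; enqueue QD → queue [KE, FR, QD]
Visit KE → queue [FR, QD]
Visit FR → queue [QD]
Visit QD; enqueue JS, QY → queue [JS, QY]
Visit JS → queue [QY]
Visit QY → queue []

IH DN HY VF CR EA KP MZ EI JR DV SW KE FR QD JS QY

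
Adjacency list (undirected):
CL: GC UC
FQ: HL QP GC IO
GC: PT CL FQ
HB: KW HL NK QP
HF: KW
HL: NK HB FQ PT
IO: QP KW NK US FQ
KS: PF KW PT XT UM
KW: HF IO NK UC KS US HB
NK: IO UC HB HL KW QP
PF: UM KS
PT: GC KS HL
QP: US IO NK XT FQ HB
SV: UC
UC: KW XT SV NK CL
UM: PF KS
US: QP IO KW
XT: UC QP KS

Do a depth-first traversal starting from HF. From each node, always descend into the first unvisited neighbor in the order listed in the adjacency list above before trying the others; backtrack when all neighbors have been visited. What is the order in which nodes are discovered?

Visit HF
HF → KW
KW → IO
IO → QP
QP → US
QP → NK
NK → UC
UC → XT
XT → KS
KS → PF
PF → UM
KS → PT
PT → GC
GC → CL
GC → FQ
FQ → HL
HL → HB
UC → SV

HF, KW, IO, QP, US, NK, UC, XT, KS, PF, UM, PT, GC, CL, FQ, HL, HB, SV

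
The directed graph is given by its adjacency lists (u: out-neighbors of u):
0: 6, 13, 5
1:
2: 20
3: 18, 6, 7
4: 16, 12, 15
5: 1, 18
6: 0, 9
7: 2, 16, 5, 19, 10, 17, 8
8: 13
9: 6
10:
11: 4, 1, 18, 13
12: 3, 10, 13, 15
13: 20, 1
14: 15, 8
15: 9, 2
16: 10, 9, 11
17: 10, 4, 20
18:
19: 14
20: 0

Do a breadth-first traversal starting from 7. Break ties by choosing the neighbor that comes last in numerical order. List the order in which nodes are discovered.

7 -> 19 -> 17 -> 16 -> 10 -> 8 -> 5 -> 2 -> 14 -> 20 -> 4 -> 11 -> 9 -> 13 -> 18 -> 1 -> 15 -> 0 -> 12 -> 6 -> 3

Visit 7; enqueue 19, 17, 16, 10, 8, 5, 2 → queue [19, 17, 16, 10, 8, 5, 2]
Visit 19; enqueue 14 → queue [17, 16, 10, 8, 5, 2, 14]
Visit 17; enqueue 20, 4 → queue [16, 10, 8, 5, 2, 14, 20, 4]
Visit 16; enqueue 11, 9 → queue [10, 8, 5, 2, 14, 20, 4, 11, 9]
Visit 10 → queue [8, 5, 2, 14, 20, 4, 11, 9]
Visit 8; enqueue 13 → queue [5, 2, 14, 20, 4, 11, 9, 13]
Visit 5; enqueue 18, 1 → queue [2, 14, 20, 4, 11, 9, 13, 18, 1]
Visit 2 → queue [14, 20, 4, 11, 9, 13, 18, 1]
Visit 14; enqueue 15 → queue [20, 4, 11, 9, 13, 18, 1, 15]
Visit 20; enqueue 0 → queue [4, 11, 9, 13, 18, 1, 15, 0]
Visit 4; enqueue 12 → queue [11, 9, 13, 18, 1, 15, 0, 12]
Visit 11 → queue [9, 13, 18, 1, 15, 0, 12]
Visit 9; enqueue 6 → queue [13, 18, 1, 15, 0, 12, 6]
Visit 13 → queue [18, 1, 15, 0, 12, 6]
Visit 18 → queue [1, 15, 0, 12, 6]
Visit 1 → queue [15, 0, 12, 6]
Visit 15 → queue [0, 12, 6]
Visit 0 → queue [12, 6]
Visit 12; enqueue 3 → queue [6, 3]
Visit 6 → queue [3]
Visit 3 → queue []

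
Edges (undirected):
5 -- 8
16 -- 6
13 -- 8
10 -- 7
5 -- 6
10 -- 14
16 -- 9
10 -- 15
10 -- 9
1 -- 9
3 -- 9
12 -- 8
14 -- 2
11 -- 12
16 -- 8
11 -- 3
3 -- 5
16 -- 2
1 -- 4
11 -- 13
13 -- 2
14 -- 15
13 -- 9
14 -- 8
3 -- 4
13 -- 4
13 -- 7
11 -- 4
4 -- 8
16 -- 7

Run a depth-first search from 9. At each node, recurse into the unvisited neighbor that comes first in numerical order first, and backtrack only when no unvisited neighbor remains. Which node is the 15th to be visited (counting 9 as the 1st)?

11

Visit 9
9 → 1
1 → 4
4 → 3
3 → 5
5 → 6
6 → 16
16 → 2
2 → 13
13 → 7
7 → 10
10 → 14
14 → 8
8 → 12
12 → 11
14 → 15

Visit order: 9, 1, 4, 3, 5, 6, 16, 2, 13, 7, 10, 14, 8, 12, 11, 15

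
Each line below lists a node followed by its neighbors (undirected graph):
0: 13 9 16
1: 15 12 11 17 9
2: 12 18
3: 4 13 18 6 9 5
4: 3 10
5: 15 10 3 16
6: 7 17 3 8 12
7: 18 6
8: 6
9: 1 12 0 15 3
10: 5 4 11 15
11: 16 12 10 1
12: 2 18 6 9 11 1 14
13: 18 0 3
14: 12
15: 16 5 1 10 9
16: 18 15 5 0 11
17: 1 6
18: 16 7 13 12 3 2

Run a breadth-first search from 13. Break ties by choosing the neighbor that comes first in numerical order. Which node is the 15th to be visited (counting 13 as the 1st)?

11

Visit 13; enqueue 0, 3, 18 → queue [0, 3, 18]
Visit 0; enqueue 9, 16 → queue [3, 18, 9, 16]
Visit 3; enqueue 4, 5, 6 → queue [18, 9, 16, 4, 5, 6]
Visit 18; enqueue 2, 7, 12 → queue [9, 16, 4, 5, 6, 2, 7, 12]
Visit 9; enqueue 1, 15 → queue [16, 4, 5, 6, 2, 7, 12, 1, 15]
Visit 16; enqueue 11 → queue [4, 5, 6, 2, 7, 12, 1, 15, 11]
Visit 4; enqueue 10 → queue [5, 6, 2, 7, 12, 1, 15, 11, 10]
Visit 5 → queue [6, 2, 7, 12, 1, 15, 11, 10]
Visit 6; enqueue 8, 17 → queue [2, 7, 12, 1, 15, 11, 10, 8, 17]
Visit 2 → queue [7, 12, 1, 15, 11, 10, 8, 17]
Visit 7 → queue [12, 1, 15, 11, 10, 8, 17]
Visit 12; enqueue 14 → queue [1, 15, 11, 10, 8, 17, 14]
Visit 1 → queue [15, 11, 10, 8, 17, 14]
Visit 15 → queue [11, 10, 8, 17, 14]
Visit 11 → queue [10, 8, 17, 14]
Visit 10 → queue [8, 17, 14]
Visit 8 → queue [17, 14]
Visit 17 → queue [14]
Visit 14 → queue []

Visit order: 13, 0, 3, 18, 9, 16, 4, 5, 6, 2, 7, 12, 1, 15, 11, 10, 8, 17, 14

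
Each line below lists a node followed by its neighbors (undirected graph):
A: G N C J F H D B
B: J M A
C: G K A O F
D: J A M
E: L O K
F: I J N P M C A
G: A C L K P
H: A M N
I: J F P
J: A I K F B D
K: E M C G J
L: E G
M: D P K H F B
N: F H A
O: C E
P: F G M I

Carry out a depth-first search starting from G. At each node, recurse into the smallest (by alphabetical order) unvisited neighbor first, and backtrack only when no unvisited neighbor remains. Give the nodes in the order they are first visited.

Visit G
G → A
A → B
B → J
J → D
D → M
M → F
F → C
C → K
K → E
E → L
E → O
F → I
I → P
F → N
N → H

G → A → B → J → D → M → F → C → K → E → L → O → I → P → N → H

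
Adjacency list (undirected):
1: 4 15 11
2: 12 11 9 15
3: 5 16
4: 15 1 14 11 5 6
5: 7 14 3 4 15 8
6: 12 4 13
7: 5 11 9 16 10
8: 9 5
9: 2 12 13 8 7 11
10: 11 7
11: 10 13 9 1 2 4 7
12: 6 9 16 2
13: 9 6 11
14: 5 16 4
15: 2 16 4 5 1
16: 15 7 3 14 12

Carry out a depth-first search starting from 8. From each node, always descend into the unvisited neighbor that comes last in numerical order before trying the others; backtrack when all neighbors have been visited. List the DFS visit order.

Visit 8
8 → 9
9 → 13
13 → 11
11 → 10
10 → 7
7 → 16
16 → 15
15 → 5
5 → 14
14 → 4
4 → 6
6 → 12
12 → 2
4 → 1
5 → 3

8, 9, 13, 11, 10, 7, 16, 15, 5, 14, 4, 6, 12, 2, 1, 3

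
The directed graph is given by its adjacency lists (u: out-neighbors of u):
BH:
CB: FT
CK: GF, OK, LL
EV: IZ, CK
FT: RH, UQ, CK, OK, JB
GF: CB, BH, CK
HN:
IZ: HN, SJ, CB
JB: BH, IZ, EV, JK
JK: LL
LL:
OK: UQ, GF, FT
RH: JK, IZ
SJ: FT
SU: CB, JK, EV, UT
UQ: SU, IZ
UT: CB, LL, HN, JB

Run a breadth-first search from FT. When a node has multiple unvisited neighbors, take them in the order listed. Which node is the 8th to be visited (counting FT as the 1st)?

IZ

Visit FT; enqueue RH, UQ, CK, OK, JB → queue [RH, UQ, CK, OK, JB]
Visit RH; enqueue JK, IZ → queue [UQ, CK, OK, JB, JK, IZ]
Visit UQ; enqueue SU → queue [CK, OK, JB, JK, IZ, SU]
Visit CK; enqueue GF, LL → queue [OK, JB, JK, IZ, SU, GF, LL]
Visit OK → queue [JB, JK, IZ, SU, GF, LL]
Visit JB; enqueue BH, EV → queue [JK, IZ, SU, GF, LL, BH, EV]
Visit JK → queue [IZ, SU, GF, LL, BH, EV]
Visit IZ; enqueue HN, SJ, CB → queue [SU, GF, LL, BH, EV, HN, SJ, CB]
Visit SU; enqueue UT → queue [GF, LL, BH, EV, HN, SJ, CB, UT]
Visit GF → queue [LL, BH, EV, HN, SJ, CB, UT]
Visit LL → queue [BH, EV, HN, SJ, CB, UT]
Visit BH → queue [EV, HN, SJ, CB, UT]
Visit EV → queue [HN, SJ, CB, UT]
Visit HN → queue [SJ, CB, UT]
Visit SJ → queue [CB, UT]
Visit CB → queue [UT]
Visit UT → queue []

Visit order: FT, RH, UQ, CK, OK, JB, JK, IZ, SU, GF, LL, BH, EV, HN, SJ, CB, UT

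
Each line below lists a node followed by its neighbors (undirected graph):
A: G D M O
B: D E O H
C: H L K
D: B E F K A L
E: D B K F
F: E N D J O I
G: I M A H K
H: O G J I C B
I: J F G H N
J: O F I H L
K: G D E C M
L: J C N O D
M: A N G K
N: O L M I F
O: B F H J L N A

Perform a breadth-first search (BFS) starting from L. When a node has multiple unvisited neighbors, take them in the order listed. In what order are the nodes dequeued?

L, J, C, N, O, D, F, I, H, K, M, B, A, E, G

Visit L; enqueue J, C, N, O, D → queue [J, C, N, O, D]
Visit J; enqueue F, I, H → queue [C, N, O, D, F, I, H]
Visit C; enqueue K → queue [N, O, D, F, I, H, K]
Visit N; enqueue M → queue [O, D, F, I, H, K, M]
Visit O; enqueue B, A → queue [D, F, I, H, K, M, B, A]
Visit D; enqueue E → queue [F, I, H, K, M, B, A, E]
Visit F → queue [I, H, K, M, B, A, E]
Visit I; enqueue G → queue [H, K, M, B, A, E, G]
Visit H → queue [K, M, B, A, E, G]
Visit K → queue [M, B, A, E, G]
Visit M → queue [B, A, E, G]
Visit B → queue [A, E, G]
Visit A → queue [E, G]
Visit E → queue [G]
Visit G → queue []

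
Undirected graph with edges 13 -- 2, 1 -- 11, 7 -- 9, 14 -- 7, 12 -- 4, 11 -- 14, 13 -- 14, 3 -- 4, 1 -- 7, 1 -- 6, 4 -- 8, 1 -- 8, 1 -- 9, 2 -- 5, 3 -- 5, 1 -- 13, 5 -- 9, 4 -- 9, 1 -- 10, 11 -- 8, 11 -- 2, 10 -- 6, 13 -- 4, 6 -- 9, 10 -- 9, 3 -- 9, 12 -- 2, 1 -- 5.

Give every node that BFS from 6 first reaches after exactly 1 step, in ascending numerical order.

Level 0: 6
Level 1: 1, 9, 10
Level 2: 3, 4, 5, 7, 8, 11, 13
Level 3: 2, 12, 14

1, 9, 10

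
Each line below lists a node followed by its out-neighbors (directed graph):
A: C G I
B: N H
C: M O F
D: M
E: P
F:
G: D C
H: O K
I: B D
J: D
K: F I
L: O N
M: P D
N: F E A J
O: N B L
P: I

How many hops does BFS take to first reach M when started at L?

4

Level 0: L
Level 1: N, O
Level 2: A, B, E, F, J
Level 3: C, D, G, H, I, P
Level 4: K, M
M first appears at level 4.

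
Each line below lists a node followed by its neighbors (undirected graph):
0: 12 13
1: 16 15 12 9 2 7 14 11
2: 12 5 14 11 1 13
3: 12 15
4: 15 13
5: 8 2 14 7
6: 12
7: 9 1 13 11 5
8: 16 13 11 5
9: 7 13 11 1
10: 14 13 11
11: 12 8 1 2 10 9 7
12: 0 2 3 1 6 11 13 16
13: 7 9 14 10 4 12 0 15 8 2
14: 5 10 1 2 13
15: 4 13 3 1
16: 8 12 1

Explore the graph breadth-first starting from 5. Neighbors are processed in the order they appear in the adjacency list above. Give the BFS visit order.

5, 8, 2, 14, 7, 16, 13, 11, 12, 1, 10, 9, 4, 0, 15, 3, 6

Visit 5; enqueue 8, 2, 14, 7 → queue [8, 2, 14, 7]
Visit 8; enqueue 16, 13, 11 → queue [2, 14, 7, 16, 13, 11]
Visit 2; enqueue 12, 1 → queue [14, 7, 16, 13, 11, 12, 1]
Visit 14; enqueue 10 → queue [7, 16, 13, 11, 12, 1, 10]
Visit 7; enqueue 9 → queue [16, 13, 11, 12, 1, 10, 9]
Visit 16 → queue [13, 11, 12, 1, 10, 9]
Visit 13; enqueue 4, 0, 15 → queue [11, 12, 1, 10, 9, 4, 0, 15]
Visit 11 → queue [12, 1, 10, 9, 4, 0, 15]
Visit 12; enqueue 3, 6 → queue [1, 10, 9, 4, 0, 15, 3, 6]
Visit 1 → queue [10, 9, 4, 0, 15, 3, 6]
Visit 10 → queue [9, 4, 0, 15, 3, 6]
Visit 9 → queue [4, 0, 15, 3, 6]
Visit 4 → queue [0, 15, 3, 6]
Visit 0 → queue [15, 3, 6]
Visit 15 → queue [3, 6]
Visit 3 → queue [6]
Visit 6 → queue []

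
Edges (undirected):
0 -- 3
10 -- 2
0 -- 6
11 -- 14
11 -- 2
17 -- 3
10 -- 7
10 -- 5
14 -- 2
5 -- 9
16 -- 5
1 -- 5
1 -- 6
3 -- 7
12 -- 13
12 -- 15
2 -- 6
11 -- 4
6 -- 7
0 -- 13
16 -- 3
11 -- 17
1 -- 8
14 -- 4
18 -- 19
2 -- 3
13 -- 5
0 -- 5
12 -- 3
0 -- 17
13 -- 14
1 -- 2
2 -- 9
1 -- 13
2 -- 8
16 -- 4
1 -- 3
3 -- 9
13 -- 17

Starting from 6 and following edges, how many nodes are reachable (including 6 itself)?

18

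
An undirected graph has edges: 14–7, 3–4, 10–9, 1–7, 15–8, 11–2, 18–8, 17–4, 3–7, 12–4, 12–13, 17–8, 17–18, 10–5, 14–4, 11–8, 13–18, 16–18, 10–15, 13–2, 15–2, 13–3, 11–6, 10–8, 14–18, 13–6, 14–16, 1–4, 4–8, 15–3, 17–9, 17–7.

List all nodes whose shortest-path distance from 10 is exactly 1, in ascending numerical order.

Level 0: 10
Level 1: 5, 8, 9, 15
Level 2: 2, 3, 4, 11, 17, 18
Level 3: 1, 6, 7, 12, 13, 14, 16

5, 8, 9, 15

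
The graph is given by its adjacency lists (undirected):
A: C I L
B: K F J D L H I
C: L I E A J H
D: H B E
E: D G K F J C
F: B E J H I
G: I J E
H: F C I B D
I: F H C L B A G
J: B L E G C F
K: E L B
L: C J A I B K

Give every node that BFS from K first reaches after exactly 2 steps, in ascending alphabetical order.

A, C, D, F, G, H, I, J

Level 0: K
Level 1: B, E, L
Level 2: A, C, D, F, G, H, I, J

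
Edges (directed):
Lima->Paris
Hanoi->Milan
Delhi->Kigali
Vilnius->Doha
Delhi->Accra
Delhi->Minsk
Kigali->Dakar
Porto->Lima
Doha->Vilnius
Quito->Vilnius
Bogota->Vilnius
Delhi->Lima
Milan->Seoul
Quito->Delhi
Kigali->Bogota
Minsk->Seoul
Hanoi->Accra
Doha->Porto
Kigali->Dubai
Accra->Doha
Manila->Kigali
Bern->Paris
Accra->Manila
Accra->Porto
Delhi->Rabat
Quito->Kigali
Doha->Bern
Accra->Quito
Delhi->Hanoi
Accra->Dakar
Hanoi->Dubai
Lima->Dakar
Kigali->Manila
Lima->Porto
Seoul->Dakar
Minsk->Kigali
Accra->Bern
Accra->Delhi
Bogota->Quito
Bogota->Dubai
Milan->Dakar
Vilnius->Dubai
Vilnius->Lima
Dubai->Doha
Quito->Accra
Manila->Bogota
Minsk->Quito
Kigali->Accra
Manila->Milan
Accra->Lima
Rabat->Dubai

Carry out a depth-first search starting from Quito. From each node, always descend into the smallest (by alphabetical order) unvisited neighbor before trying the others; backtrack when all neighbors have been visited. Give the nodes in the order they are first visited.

Visit Quito
Quito → Accra
Accra → Bern
Bern → Paris
Accra → Dakar
Accra → Delhi
Delhi → Hanoi
Hanoi → Dubai
Dubai → Doha
Doha → Porto
Porto → Lima
Doha → Vilnius
Hanoi → Milan
Milan → Seoul
Delhi → Kigali
Kigali → Bogota
Kigali → Manila
Delhi → Minsk
Delhi → Rabat

Quito, Accra, Bern, Paris, Dakar, Delhi, Hanoi, Dubai, Doha, Porto, Lima, Vilnius, Milan, Seoul, Kigali, Bogota, Manila, Minsk, Rabat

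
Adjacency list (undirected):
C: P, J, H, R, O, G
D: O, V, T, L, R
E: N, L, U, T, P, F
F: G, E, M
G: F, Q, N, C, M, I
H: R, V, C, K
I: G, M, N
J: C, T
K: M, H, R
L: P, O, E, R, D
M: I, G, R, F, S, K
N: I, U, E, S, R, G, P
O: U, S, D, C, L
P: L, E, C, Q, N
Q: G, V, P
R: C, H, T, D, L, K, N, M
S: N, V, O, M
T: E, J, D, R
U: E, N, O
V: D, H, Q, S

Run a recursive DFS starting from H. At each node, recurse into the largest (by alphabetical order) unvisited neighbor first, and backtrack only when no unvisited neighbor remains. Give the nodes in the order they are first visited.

H V S O U N R T J C P Q G M K I F E L D

Visit H
H → V
V → S
S → O
O → U
U → N
N → R
R → T
T → J
J → C
C → P
P → Q
Q → G
G → M
M → K
M → I
M → F
F → E
E → L
L → D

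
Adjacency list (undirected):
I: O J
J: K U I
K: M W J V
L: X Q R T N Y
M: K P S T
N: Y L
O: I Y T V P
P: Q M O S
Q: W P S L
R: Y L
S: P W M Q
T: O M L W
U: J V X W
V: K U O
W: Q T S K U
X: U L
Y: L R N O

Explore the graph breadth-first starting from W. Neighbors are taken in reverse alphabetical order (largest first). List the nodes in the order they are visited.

Visit W; enqueue U, T, S, Q, K → queue [U, T, S, Q, K]
Visit U; enqueue X, V, J → queue [T, S, Q, K, X, V, J]
Visit T; enqueue O, M, L → queue [S, Q, K, X, V, J, O, M, L]
Visit S; enqueue P → queue [Q, K, X, V, J, O, M, L, P]
Visit Q → queue [K, X, V, J, O, M, L, P]
Visit K → queue [X, V, J, O, M, L, P]
Visit X → queue [V, J, O, M, L, P]
Visit V → queue [J, O, M, L, P]
Visit J; enqueue I → queue [O, M, L, P, I]
Visit O; enqueue Y → queue [M, L, P, I, Y]
Visit M → queue [L, P, I, Y]
Visit L; enqueue R, N → queue [P, I, Y, R, N]
Visit P → queue [I, Y, R, N]
Visit I → queue [Y, R, N]
Visit Y → queue [R, N]
Visit R → queue [N]
Visit N → queue []

W U T S Q K X V J O M L P I Y R N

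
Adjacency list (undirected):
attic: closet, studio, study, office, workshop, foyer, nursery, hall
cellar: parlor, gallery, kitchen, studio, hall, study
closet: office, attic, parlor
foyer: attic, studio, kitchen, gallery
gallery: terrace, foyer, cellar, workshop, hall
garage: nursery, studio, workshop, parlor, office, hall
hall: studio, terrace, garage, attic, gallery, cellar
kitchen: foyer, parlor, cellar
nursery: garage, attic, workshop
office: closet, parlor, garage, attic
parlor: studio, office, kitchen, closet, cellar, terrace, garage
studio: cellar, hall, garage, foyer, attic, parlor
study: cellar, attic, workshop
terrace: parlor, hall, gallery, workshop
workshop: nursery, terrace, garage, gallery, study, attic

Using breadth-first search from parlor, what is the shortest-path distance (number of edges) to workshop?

2

Level 0: parlor
Level 1: cellar, closet, garage, kitchen, office, studio, terrace
Level 2: attic, foyer, gallery, hall, nursery, study, workshop
workshop first appears at level 2.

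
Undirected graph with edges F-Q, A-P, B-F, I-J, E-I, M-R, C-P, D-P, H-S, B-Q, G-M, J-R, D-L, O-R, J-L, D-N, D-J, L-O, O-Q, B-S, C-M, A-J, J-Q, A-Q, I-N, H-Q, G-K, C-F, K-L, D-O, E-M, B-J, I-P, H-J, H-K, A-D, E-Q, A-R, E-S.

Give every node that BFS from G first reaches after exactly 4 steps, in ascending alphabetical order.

Level 0: G
Level 1: K, M
Level 2: C, E, H, L, R
Level 3: A, D, F, I, J, O, P, Q, S
Level 4: B, N

B, N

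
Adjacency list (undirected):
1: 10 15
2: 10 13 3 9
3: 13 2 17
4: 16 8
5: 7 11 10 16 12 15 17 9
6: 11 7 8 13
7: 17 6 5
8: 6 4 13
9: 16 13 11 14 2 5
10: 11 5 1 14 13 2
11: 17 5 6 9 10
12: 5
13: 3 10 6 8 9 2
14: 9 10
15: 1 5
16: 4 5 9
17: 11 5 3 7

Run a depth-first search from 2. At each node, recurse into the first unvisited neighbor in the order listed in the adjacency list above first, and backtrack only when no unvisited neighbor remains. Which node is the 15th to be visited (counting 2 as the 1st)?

Visit 2
2 → 10
10 → 11
11 → 17
17 → 5
5 → 7
7 → 6
6 → 8
8 → 4
4 → 16
16 → 9
9 → 13
13 → 3
9 → 14
5 → 12
5 → 15
15 → 1

Visit order: 2, 10, 11, 17, 5, 7, 6, 8, 4, 16, 9, 13, 3, 14, 12, 15, 1

12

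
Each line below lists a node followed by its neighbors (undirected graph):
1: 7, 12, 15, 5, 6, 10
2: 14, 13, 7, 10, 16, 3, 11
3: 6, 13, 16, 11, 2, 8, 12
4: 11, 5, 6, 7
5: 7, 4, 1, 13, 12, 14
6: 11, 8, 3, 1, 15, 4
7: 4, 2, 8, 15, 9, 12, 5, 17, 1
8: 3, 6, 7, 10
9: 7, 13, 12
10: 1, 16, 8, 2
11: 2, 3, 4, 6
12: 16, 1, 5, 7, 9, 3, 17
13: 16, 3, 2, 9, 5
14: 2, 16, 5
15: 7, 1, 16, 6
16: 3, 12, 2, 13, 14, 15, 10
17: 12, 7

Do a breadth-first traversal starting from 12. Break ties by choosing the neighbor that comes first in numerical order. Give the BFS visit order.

Visit 12; enqueue 1, 3, 5, 7, 9, 16, 17 → queue [1, 3, 5, 7, 9, 16, 17]
Visit 1; enqueue 6, 10, 15 → queue [3, 5, 7, 9, 16, 17, 6, 10, 15]
Visit 3; enqueue 2, 8, 11, 13 → queue [5, 7, 9, 16, 17, 6, 10, 15, 2, 8, 11, 13]
Visit 5; enqueue 4, 14 → queue [7, 9, 16, 17, 6, 10, 15, 2, 8, 11, 13, 4, 14]
Visit 7 → queue [9, 16, 17, 6, 10, 15, 2, 8, 11, 13, 4, 14]
Visit 9 → queue [16, 17, 6, 10, 15, 2, 8, 11, 13, 4, 14]
Visit 16 → queue [17, 6, 10, 15, 2, 8, 11, 13, 4, 14]
Visit 17 → queue [6, 10, 15, 2, 8, 11, 13, 4, 14]
Visit 6 → queue [10, 15, 2, 8, 11, 13, 4, 14]
Visit 10 → queue [15, 2, 8, 11, 13, 4, 14]
Visit 15 → queue [2, 8, 11, 13, 4, 14]
Visit 2 → queue [8, 11, 13, 4, 14]
Visit 8 → queue [11, 13, 4, 14]
Visit 11 → queue [13, 4, 14]
Visit 13 → queue [4, 14]
Visit 4 → queue [14]
Visit 14 → queue []

12 1 3 5 7 9 16 17 6 10 15 2 8 11 13 4 14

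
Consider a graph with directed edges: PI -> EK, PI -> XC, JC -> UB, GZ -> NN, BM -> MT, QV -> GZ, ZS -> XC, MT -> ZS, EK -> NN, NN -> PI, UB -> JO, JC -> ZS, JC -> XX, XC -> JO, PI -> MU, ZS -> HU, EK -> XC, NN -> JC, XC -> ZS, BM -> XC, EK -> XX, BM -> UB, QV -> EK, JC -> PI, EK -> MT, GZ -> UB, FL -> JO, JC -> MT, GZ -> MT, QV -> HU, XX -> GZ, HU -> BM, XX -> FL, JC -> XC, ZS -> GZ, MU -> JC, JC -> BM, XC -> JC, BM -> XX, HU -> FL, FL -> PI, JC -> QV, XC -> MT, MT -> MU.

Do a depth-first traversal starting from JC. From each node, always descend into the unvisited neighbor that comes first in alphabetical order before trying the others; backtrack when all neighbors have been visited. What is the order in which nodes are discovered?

Visit JC
JC → BM
BM → MT
MT → MU
MT → ZS
ZS → GZ
GZ → NN
NN → PI
PI → EK
EK → XC
XC → JO
EK → XX
XX → FL
GZ → UB
ZS → HU
JC → QV

JC → BM → MT → MU → ZS → GZ → NN → PI → EK → XC → JO → XX → FL → UB → HU → QV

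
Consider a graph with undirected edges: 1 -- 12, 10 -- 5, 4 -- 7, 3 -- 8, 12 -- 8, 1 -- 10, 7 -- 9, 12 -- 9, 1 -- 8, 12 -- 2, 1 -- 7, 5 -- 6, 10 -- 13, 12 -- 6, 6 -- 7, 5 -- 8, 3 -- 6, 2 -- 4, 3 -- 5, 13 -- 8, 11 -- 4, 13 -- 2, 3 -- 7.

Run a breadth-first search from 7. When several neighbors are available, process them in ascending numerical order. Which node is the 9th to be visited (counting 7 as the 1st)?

12

Visit 7; enqueue 1, 3, 4, 6, 9 → queue [1, 3, 4, 6, 9]
Visit 1; enqueue 8, 10, 12 → queue [3, 4, 6, 9, 8, 10, 12]
Visit 3; enqueue 5 → queue [4, 6, 9, 8, 10, 12, 5]
Visit 4; enqueue 2, 11 → queue [6, 9, 8, 10, 12, 5, 2, 11]
Visit 6 → queue [9, 8, 10, 12, 5, 2, 11]
Visit 9 → queue [8, 10, 12, 5, 2, 11]
Visit 8; enqueue 13 → queue [10, 12, 5, 2, 11, 13]
Visit 10 → queue [12, 5, 2, 11, 13]
Visit 12 → queue [5, 2, 11, 13]
Visit 5 → queue [2, 11, 13]
Visit 2 → queue [11, 13]
Visit 11 → queue [13]
Visit 13 → queue []

Visit order: 7, 1, 3, 4, 6, 9, 8, 10, 12, 5, 2, 11, 13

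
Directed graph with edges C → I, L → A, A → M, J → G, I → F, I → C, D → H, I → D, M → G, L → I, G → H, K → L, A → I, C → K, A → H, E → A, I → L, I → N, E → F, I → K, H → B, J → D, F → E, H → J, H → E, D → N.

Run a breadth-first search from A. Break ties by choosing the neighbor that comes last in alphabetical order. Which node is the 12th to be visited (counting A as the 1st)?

Visit A; enqueue M, I, H → queue [M, I, H]
Visit M; enqueue G → queue [I, H, G]
Visit I; enqueue N, L, K, F, D, C → queue [H, G, N, L, K, F, D, C]
Visit H; enqueue J, E, B → queue [G, N, L, K, F, D, C, J, E, B]
Visit G → queue [N, L, K, F, D, C, J, E, B]
Visit N → queue [L, K, F, D, C, J, E, B]
Visit L → queue [K, F, D, C, J, E, B]
Visit K → queue [F, D, C, J, E, B]
Visit F → queue [D, C, J, E, B]
Visit D → queue [C, J, E, B]
Visit C → queue [J, E, B]
Visit J → queue [E, B]
Visit E → queue [B]
Visit B → queue []

Visit order: A, M, I, H, G, N, L, K, F, D, C, J, E, B

J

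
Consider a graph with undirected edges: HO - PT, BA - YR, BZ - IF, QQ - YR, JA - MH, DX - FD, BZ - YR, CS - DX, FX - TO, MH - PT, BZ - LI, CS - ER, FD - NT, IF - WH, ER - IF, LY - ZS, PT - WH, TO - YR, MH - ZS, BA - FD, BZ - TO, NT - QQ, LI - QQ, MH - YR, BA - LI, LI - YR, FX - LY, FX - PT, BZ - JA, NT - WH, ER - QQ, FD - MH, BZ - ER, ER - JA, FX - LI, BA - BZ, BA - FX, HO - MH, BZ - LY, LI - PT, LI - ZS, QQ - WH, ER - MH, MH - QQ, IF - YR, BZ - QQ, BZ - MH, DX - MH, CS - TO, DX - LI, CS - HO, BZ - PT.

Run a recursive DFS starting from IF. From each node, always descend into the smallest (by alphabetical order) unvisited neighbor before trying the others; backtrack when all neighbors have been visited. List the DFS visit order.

IF → BZ → BA → FD → DX → CS → ER → JA → MH → HO → PT → FX → LI → QQ → NT → WH → YR → TO → ZS → LY

Visit IF
IF → BZ
BZ → BA
BA → FD
FD → DX
DX → CS
CS → ER
ER → JA
JA → MH
MH → HO
HO → PT
PT → FX
FX → LI
LI → QQ
QQ → NT
NT → WH
QQ → YR
YR → TO
LI → ZS
ZS → LY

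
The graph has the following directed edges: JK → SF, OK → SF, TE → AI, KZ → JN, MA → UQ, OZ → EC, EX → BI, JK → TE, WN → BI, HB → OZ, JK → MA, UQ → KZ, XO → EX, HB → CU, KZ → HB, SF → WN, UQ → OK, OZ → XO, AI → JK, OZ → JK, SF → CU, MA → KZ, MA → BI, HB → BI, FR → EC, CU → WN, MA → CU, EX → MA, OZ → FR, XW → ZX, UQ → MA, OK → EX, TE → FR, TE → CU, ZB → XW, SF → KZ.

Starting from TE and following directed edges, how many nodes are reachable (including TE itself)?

BFS from TE visits: TE, AI, CU, FR, JK, WN, EC, MA, SF, BI, KZ, UQ, HB, JN, OK, OZ, EX, XO
Reachable nodes: 18 of 21 total.

18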